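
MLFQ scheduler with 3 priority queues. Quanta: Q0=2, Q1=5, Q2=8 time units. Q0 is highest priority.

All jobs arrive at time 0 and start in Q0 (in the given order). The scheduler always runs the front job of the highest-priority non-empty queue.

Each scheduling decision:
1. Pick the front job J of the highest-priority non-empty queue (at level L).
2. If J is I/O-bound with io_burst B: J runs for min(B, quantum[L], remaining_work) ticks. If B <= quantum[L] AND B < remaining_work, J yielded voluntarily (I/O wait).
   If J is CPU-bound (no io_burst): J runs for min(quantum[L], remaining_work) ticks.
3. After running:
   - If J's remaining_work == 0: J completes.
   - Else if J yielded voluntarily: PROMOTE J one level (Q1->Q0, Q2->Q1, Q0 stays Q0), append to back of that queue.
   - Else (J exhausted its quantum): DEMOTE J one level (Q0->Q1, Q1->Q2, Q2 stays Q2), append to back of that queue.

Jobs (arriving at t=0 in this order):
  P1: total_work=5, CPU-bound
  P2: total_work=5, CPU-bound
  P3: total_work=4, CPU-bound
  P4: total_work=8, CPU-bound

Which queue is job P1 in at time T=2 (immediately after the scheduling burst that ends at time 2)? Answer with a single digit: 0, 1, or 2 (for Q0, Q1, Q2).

Answer: 1

Derivation:
t=0-2: P1@Q0 runs 2, rem=3, quantum used, demote→Q1. Q0=[P2,P3,P4] Q1=[P1] Q2=[]
t=2-4: P2@Q0 runs 2, rem=3, quantum used, demote→Q1. Q0=[P3,P4] Q1=[P1,P2] Q2=[]
t=4-6: P3@Q0 runs 2, rem=2, quantum used, demote→Q1. Q0=[P4] Q1=[P1,P2,P3] Q2=[]
t=6-8: P4@Q0 runs 2, rem=6, quantum used, demote→Q1. Q0=[] Q1=[P1,P2,P3,P4] Q2=[]
t=8-11: P1@Q1 runs 3, rem=0, completes. Q0=[] Q1=[P2,P3,P4] Q2=[]
t=11-14: P2@Q1 runs 3, rem=0, completes. Q0=[] Q1=[P3,P4] Q2=[]
t=14-16: P3@Q1 runs 2, rem=0, completes. Q0=[] Q1=[P4] Q2=[]
t=16-21: P4@Q1 runs 5, rem=1, quantum used, demote→Q2. Q0=[] Q1=[] Q2=[P4]
t=21-22: P4@Q2 runs 1, rem=0, completes. Q0=[] Q1=[] Q2=[]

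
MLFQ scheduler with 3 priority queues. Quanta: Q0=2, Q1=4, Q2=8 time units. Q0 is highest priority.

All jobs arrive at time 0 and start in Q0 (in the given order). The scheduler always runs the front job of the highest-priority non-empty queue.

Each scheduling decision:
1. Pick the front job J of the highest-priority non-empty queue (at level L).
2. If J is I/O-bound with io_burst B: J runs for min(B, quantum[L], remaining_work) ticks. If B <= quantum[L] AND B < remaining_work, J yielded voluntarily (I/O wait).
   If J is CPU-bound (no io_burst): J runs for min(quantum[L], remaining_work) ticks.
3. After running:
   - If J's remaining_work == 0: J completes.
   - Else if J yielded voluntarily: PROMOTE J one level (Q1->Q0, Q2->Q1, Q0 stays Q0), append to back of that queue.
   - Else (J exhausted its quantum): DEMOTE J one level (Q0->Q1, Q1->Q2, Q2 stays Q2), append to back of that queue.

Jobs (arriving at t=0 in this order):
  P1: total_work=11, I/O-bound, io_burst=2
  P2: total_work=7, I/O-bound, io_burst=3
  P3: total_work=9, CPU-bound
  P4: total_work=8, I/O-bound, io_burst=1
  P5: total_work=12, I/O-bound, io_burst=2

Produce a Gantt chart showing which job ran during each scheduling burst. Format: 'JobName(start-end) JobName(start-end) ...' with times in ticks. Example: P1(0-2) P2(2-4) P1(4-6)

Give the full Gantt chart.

t=0-2: P1@Q0 runs 2, rem=9, I/O yield, promote→Q0. Q0=[P2,P3,P4,P5,P1] Q1=[] Q2=[]
t=2-4: P2@Q0 runs 2, rem=5, quantum used, demote→Q1. Q0=[P3,P4,P5,P1] Q1=[P2] Q2=[]
t=4-6: P3@Q0 runs 2, rem=7, quantum used, demote→Q1. Q0=[P4,P5,P1] Q1=[P2,P3] Q2=[]
t=6-7: P4@Q0 runs 1, rem=7, I/O yield, promote→Q0. Q0=[P5,P1,P4] Q1=[P2,P3] Q2=[]
t=7-9: P5@Q0 runs 2, rem=10, I/O yield, promote→Q0. Q0=[P1,P4,P5] Q1=[P2,P3] Q2=[]
t=9-11: P1@Q0 runs 2, rem=7, I/O yield, promote→Q0. Q0=[P4,P5,P1] Q1=[P2,P3] Q2=[]
t=11-12: P4@Q0 runs 1, rem=6, I/O yield, promote→Q0. Q0=[P5,P1,P4] Q1=[P2,P3] Q2=[]
t=12-14: P5@Q0 runs 2, rem=8, I/O yield, promote→Q0. Q0=[P1,P4,P5] Q1=[P2,P3] Q2=[]
t=14-16: P1@Q0 runs 2, rem=5, I/O yield, promote→Q0. Q0=[P4,P5,P1] Q1=[P2,P3] Q2=[]
t=16-17: P4@Q0 runs 1, rem=5, I/O yield, promote→Q0. Q0=[P5,P1,P4] Q1=[P2,P3] Q2=[]
t=17-19: P5@Q0 runs 2, rem=6, I/O yield, promote→Q0. Q0=[P1,P4,P5] Q1=[P2,P3] Q2=[]
t=19-21: P1@Q0 runs 2, rem=3, I/O yield, promote→Q0. Q0=[P4,P5,P1] Q1=[P2,P3] Q2=[]
t=21-22: P4@Q0 runs 1, rem=4, I/O yield, promote→Q0. Q0=[P5,P1,P4] Q1=[P2,P3] Q2=[]
t=22-24: P5@Q0 runs 2, rem=4, I/O yield, promote→Q0. Q0=[P1,P4,P5] Q1=[P2,P3] Q2=[]
t=24-26: P1@Q0 runs 2, rem=1, I/O yield, promote→Q0. Q0=[P4,P5,P1] Q1=[P2,P3] Q2=[]
t=26-27: P4@Q0 runs 1, rem=3, I/O yield, promote→Q0. Q0=[P5,P1,P4] Q1=[P2,P3] Q2=[]
t=27-29: P5@Q0 runs 2, rem=2, I/O yield, promote→Q0. Q0=[P1,P4,P5] Q1=[P2,P3] Q2=[]
t=29-30: P1@Q0 runs 1, rem=0, completes. Q0=[P4,P5] Q1=[P2,P3] Q2=[]
t=30-31: P4@Q0 runs 1, rem=2, I/O yield, promote→Q0. Q0=[P5,P4] Q1=[P2,P3] Q2=[]
t=31-33: P5@Q0 runs 2, rem=0, completes. Q0=[P4] Q1=[P2,P3] Q2=[]
t=33-34: P4@Q0 runs 1, rem=1, I/O yield, promote→Q0. Q0=[P4] Q1=[P2,P3] Q2=[]
t=34-35: P4@Q0 runs 1, rem=0, completes. Q0=[] Q1=[P2,P3] Q2=[]
t=35-38: P2@Q1 runs 3, rem=2, I/O yield, promote→Q0. Q0=[P2] Q1=[P3] Q2=[]
t=38-40: P2@Q0 runs 2, rem=0, completes. Q0=[] Q1=[P3] Q2=[]
t=40-44: P3@Q1 runs 4, rem=3, quantum used, demote→Q2. Q0=[] Q1=[] Q2=[P3]
t=44-47: P3@Q2 runs 3, rem=0, completes. Q0=[] Q1=[] Q2=[]

Answer: P1(0-2) P2(2-4) P3(4-6) P4(6-7) P5(7-9) P1(9-11) P4(11-12) P5(12-14) P1(14-16) P4(16-17) P5(17-19) P1(19-21) P4(21-22) P5(22-24) P1(24-26) P4(26-27) P5(27-29) P1(29-30) P4(30-31) P5(31-33) P4(33-34) P4(34-35) P2(35-38) P2(38-40) P3(40-44) P3(44-47)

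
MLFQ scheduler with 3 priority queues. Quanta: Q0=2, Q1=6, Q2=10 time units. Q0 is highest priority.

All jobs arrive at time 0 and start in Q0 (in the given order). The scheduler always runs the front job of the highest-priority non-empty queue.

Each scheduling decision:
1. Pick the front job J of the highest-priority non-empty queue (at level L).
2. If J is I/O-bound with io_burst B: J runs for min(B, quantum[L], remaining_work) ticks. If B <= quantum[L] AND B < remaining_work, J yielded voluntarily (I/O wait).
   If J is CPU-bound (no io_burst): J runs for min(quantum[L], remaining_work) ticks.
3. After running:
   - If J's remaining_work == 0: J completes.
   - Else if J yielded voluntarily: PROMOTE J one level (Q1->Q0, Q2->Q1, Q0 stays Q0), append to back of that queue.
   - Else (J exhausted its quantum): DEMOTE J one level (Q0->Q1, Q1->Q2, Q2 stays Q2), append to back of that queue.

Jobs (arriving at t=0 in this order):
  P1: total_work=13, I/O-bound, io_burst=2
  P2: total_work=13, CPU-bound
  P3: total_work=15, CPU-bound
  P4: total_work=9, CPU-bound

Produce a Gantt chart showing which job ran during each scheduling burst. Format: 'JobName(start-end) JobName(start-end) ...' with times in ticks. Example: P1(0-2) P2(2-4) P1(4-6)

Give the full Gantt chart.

t=0-2: P1@Q0 runs 2, rem=11, I/O yield, promote→Q0. Q0=[P2,P3,P4,P1] Q1=[] Q2=[]
t=2-4: P2@Q0 runs 2, rem=11, quantum used, demote→Q1. Q0=[P3,P4,P1] Q1=[P2] Q2=[]
t=4-6: P3@Q0 runs 2, rem=13, quantum used, demote→Q1. Q0=[P4,P1] Q1=[P2,P3] Q2=[]
t=6-8: P4@Q0 runs 2, rem=7, quantum used, demote→Q1. Q0=[P1] Q1=[P2,P3,P4] Q2=[]
t=8-10: P1@Q0 runs 2, rem=9, I/O yield, promote→Q0. Q0=[P1] Q1=[P2,P3,P4] Q2=[]
t=10-12: P1@Q0 runs 2, rem=7, I/O yield, promote→Q0. Q0=[P1] Q1=[P2,P3,P4] Q2=[]
t=12-14: P1@Q0 runs 2, rem=5, I/O yield, promote→Q0. Q0=[P1] Q1=[P2,P3,P4] Q2=[]
t=14-16: P1@Q0 runs 2, rem=3, I/O yield, promote→Q0. Q0=[P1] Q1=[P2,P3,P4] Q2=[]
t=16-18: P1@Q0 runs 2, rem=1, I/O yield, promote→Q0. Q0=[P1] Q1=[P2,P3,P4] Q2=[]
t=18-19: P1@Q0 runs 1, rem=0, completes. Q0=[] Q1=[P2,P3,P4] Q2=[]
t=19-25: P2@Q1 runs 6, rem=5, quantum used, demote→Q2. Q0=[] Q1=[P3,P4] Q2=[P2]
t=25-31: P3@Q1 runs 6, rem=7, quantum used, demote→Q2. Q0=[] Q1=[P4] Q2=[P2,P3]
t=31-37: P4@Q1 runs 6, rem=1, quantum used, demote→Q2. Q0=[] Q1=[] Q2=[P2,P3,P4]
t=37-42: P2@Q2 runs 5, rem=0, completes. Q0=[] Q1=[] Q2=[P3,P4]
t=42-49: P3@Q2 runs 7, rem=0, completes. Q0=[] Q1=[] Q2=[P4]
t=49-50: P4@Q2 runs 1, rem=0, completes. Q0=[] Q1=[] Q2=[]

Answer: P1(0-2) P2(2-4) P3(4-6) P4(6-8) P1(8-10) P1(10-12) P1(12-14) P1(14-16) P1(16-18) P1(18-19) P2(19-25) P3(25-31) P4(31-37) P2(37-42) P3(42-49) P4(49-50)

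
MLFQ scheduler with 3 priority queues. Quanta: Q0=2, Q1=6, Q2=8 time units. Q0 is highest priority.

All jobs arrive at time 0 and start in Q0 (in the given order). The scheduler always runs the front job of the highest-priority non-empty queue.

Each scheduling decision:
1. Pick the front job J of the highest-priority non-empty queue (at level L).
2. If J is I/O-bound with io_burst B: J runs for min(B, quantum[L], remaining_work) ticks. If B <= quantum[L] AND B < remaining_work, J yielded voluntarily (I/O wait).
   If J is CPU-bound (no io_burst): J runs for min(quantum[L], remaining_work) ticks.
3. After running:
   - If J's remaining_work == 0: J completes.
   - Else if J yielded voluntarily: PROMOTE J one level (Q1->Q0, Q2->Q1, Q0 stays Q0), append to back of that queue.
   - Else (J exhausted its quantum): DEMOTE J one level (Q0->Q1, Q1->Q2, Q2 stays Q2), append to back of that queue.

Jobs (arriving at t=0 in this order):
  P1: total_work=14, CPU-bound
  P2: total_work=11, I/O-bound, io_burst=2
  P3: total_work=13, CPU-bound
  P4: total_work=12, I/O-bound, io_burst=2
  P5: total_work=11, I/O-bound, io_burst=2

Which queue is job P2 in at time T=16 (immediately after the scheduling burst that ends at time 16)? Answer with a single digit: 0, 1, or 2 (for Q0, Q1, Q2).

Answer: 0

Derivation:
t=0-2: P1@Q0 runs 2, rem=12, quantum used, demote→Q1. Q0=[P2,P3,P4,P5] Q1=[P1] Q2=[]
t=2-4: P2@Q0 runs 2, rem=9, I/O yield, promote→Q0. Q0=[P3,P4,P5,P2] Q1=[P1] Q2=[]
t=4-6: P3@Q0 runs 2, rem=11, quantum used, demote→Q1. Q0=[P4,P5,P2] Q1=[P1,P3] Q2=[]
t=6-8: P4@Q0 runs 2, rem=10, I/O yield, promote→Q0. Q0=[P5,P2,P4] Q1=[P1,P3] Q2=[]
t=8-10: P5@Q0 runs 2, rem=9, I/O yield, promote→Q0. Q0=[P2,P4,P5] Q1=[P1,P3] Q2=[]
t=10-12: P2@Q0 runs 2, rem=7, I/O yield, promote→Q0. Q0=[P4,P5,P2] Q1=[P1,P3] Q2=[]
t=12-14: P4@Q0 runs 2, rem=8, I/O yield, promote→Q0. Q0=[P5,P2,P4] Q1=[P1,P3] Q2=[]
t=14-16: P5@Q0 runs 2, rem=7, I/O yield, promote→Q0. Q0=[P2,P4,P5] Q1=[P1,P3] Q2=[]
t=16-18: P2@Q0 runs 2, rem=5, I/O yield, promote→Q0. Q0=[P4,P5,P2] Q1=[P1,P3] Q2=[]
t=18-20: P4@Q0 runs 2, rem=6, I/O yield, promote→Q0. Q0=[P5,P2,P4] Q1=[P1,P3] Q2=[]
t=20-22: P5@Q0 runs 2, rem=5, I/O yield, promote→Q0. Q0=[P2,P4,P5] Q1=[P1,P3] Q2=[]
t=22-24: P2@Q0 runs 2, rem=3, I/O yield, promote→Q0. Q0=[P4,P5,P2] Q1=[P1,P3] Q2=[]
t=24-26: P4@Q0 runs 2, rem=4, I/O yield, promote→Q0. Q0=[P5,P2,P4] Q1=[P1,P3] Q2=[]
t=26-28: P5@Q0 runs 2, rem=3, I/O yield, promote→Q0. Q0=[P2,P4,P5] Q1=[P1,P3] Q2=[]
t=28-30: P2@Q0 runs 2, rem=1, I/O yield, promote→Q0. Q0=[P4,P5,P2] Q1=[P1,P3] Q2=[]
t=30-32: P4@Q0 runs 2, rem=2, I/O yield, promote→Q0. Q0=[P5,P2,P4] Q1=[P1,P3] Q2=[]
t=32-34: P5@Q0 runs 2, rem=1, I/O yield, promote→Q0. Q0=[P2,P4,P5] Q1=[P1,P3] Q2=[]
t=34-35: P2@Q0 runs 1, rem=0, completes. Q0=[P4,P5] Q1=[P1,P3] Q2=[]
t=35-37: P4@Q0 runs 2, rem=0, completes. Q0=[P5] Q1=[P1,P3] Q2=[]
t=37-38: P5@Q0 runs 1, rem=0, completes. Q0=[] Q1=[P1,P3] Q2=[]
t=38-44: P1@Q1 runs 6, rem=6, quantum used, demote→Q2. Q0=[] Q1=[P3] Q2=[P1]
t=44-50: P3@Q1 runs 6, rem=5, quantum used, demote→Q2. Q0=[] Q1=[] Q2=[P1,P3]
t=50-56: P1@Q2 runs 6, rem=0, completes. Q0=[] Q1=[] Q2=[P3]
t=56-61: P3@Q2 runs 5, rem=0, completes. Q0=[] Q1=[] Q2=[]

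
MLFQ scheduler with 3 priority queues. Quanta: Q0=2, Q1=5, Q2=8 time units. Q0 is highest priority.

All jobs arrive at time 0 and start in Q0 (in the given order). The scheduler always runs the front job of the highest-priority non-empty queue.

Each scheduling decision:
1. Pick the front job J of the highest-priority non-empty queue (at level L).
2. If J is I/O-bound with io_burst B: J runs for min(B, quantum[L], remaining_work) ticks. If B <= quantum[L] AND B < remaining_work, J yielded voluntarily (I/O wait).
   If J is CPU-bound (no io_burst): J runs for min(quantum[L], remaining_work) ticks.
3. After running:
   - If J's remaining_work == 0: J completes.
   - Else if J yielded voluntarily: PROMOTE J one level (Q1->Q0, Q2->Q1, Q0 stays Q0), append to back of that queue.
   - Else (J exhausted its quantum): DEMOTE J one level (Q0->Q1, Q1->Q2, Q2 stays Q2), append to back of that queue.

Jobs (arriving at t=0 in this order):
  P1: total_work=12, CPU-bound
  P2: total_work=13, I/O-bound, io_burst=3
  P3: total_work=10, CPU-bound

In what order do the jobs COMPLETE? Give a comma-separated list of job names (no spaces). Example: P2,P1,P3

Answer: P2,P1,P3

Derivation:
t=0-2: P1@Q0 runs 2, rem=10, quantum used, demote→Q1. Q0=[P2,P3] Q1=[P1] Q2=[]
t=2-4: P2@Q0 runs 2, rem=11, quantum used, demote→Q1. Q0=[P3] Q1=[P1,P2] Q2=[]
t=4-6: P3@Q0 runs 2, rem=8, quantum used, demote→Q1. Q0=[] Q1=[P1,P2,P3] Q2=[]
t=6-11: P1@Q1 runs 5, rem=5, quantum used, demote→Q2. Q0=[] Q1=[P2,P3] Q2=[P1]
t=11-14: P2@Q1 runs 3, rem=8, I/O yield, promote→Q0. Q0=[P2] Q1=[P3] Q2=[P1]
t=14-16: P2@Q0 runs 2, rem=6, quantum used, demote→Q1. Q0=[] Q1=[P3,P2] Q2=[P1]
t=16-21: P3@Q1 runs 5, rem=3, quantum used, demote→Q2. Q0=[] Q1=[P2] Q2=[P1,P3]
t=21-24: P2@Q1 runs 3, rem=3, I/O yield, promote→Q0. Q0=[P2] Q1=[] Q2=[P1,P3]
t=24-26: P2@Q0 runs 2, rem=1, quantum used, demote→Q1. Q0=[] Q1=[P2] Q2=[P1,P3]
t=26-27: P2@Q1 runs 1, rem=0, completes. Q0=[] Q1=[] Q2=[P1,P3]
t=27-32: P1@Q2 runs 5, rem=0, completes. Q0=[] Q1=[] Q2=[P3]
t=32-35: P3@Q2 runs 3, rem=0, completes. Q0=[] Q1=[] Q2=[]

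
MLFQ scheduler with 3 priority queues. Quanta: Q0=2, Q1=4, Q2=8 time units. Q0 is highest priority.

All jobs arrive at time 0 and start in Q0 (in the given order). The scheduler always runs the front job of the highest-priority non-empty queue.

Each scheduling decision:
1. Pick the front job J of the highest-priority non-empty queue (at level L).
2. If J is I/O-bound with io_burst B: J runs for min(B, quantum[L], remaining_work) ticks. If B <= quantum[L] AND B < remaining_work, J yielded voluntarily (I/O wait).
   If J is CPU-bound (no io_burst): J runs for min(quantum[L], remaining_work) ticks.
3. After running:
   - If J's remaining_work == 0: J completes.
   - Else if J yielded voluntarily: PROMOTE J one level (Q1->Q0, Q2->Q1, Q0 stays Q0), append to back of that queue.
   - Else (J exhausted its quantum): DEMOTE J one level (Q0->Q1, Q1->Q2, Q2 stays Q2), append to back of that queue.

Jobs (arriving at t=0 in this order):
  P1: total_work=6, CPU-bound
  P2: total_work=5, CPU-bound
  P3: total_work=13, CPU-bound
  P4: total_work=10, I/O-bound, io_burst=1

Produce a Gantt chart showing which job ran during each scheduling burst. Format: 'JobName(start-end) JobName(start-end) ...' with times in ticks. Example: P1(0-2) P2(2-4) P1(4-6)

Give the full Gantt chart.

Answer: P1(0-2) P2(2-4) P3(4-6) P4(6-7) P4(7-8) P4(8-9) P4(9-10) P4(10-11) P4(11-12) P4(12-13) P4(13-14) P4(14-15) P4(15-16) P1(16-20) P2(20-23) P3(23-27) P3(27-34)

Derivation:
t=0-2: P1@Q0 runs 2, rem=4, quantum used, demote→Q1. Q0=[P2,P3,P4] Q1=[P1] Q2=[]
t=2-4: P2@Q0 runs 2, rem=3, quantum used, demote→Q1. Q0=[P3,P4] Q1=[P1,P2] Q2=[]
t=4-6: P3@Q0 runs 2, rem=11, quantum used, demote→Q1. Q0=[P4] Q1=[P1,P2,P3] Q2=[]
t=6-7: P4@Q0 runs 1, rem=9, I/O yield, promote→Q0. Q0=[P4] Q1=[P1,P2,P3] Q2=[]
t=7-8: P4@Q0 runs 1, rem=8, I/O yield, promote→Q0. Q0=[P4] Q1=[P1,P2,P3] Q2=[]
t=8-9: P4@Q0 runs 1, rem=7, I/O yield, promote→Q0. Q0=[P4] Q1=[P1,P2,P3] Q2=[]
t=9-10: P4@Q0 runs 1, rem=6, I/O yield, promote→Q0. Q0=[P4] Q1=[P1,P2,P3] Q2=[]
t=10-11: P4@Q0 runs 1, rem=5, I/O yield, promote→Q0. Q0=[P4] Q1=[P1,P2,P3] Q2=[]
t=11-12: P4@Q0 runs 1, rem=4, I/O yield, promote→Q0. Q0=[P4] Q1=[P1,P2,P3] Q2=[]
t=12-13: P4@Q0 runs 1, rem=3, I/O yield, promote→Q0. Q0=[P4] Q1=[P1,P2,P3] Q2=[]
t=13-14: P4@Q0 runs 1, rem=2, I/O yield, promote→Q0. Q0=[P4] Q1=[P1,P2,P3] Q2=[]
t=14-15: P4@Q0 runs 1, rem=1, I/O yield, promote→Q0. Q0=[P4] Q1=[P1,P2,P3] Q2=[]
t=15-16: P4@Q0 runs 1, rem=0, completes. Q0=[] Q1=[P1,P2,P3] Q2=[]
t=16-20: P1@Q1 runs 4, rem=0, completes. Q0=[] Q1=[P2,P3] Q2=[]
t=20-23: P2@Q1 runs 3, rem=0, completes. Q0=[] Q1=[P3] Q2=[]
t=23-27: P3@Q1 runs 4, rem=7, quantum used, demote→Q2. Q0=[] Q1=[] Q2=[P3]
t=27-34: P3@Q2 runs 7, rem=0, completes. Q0=[] Q1=[] Q2=[]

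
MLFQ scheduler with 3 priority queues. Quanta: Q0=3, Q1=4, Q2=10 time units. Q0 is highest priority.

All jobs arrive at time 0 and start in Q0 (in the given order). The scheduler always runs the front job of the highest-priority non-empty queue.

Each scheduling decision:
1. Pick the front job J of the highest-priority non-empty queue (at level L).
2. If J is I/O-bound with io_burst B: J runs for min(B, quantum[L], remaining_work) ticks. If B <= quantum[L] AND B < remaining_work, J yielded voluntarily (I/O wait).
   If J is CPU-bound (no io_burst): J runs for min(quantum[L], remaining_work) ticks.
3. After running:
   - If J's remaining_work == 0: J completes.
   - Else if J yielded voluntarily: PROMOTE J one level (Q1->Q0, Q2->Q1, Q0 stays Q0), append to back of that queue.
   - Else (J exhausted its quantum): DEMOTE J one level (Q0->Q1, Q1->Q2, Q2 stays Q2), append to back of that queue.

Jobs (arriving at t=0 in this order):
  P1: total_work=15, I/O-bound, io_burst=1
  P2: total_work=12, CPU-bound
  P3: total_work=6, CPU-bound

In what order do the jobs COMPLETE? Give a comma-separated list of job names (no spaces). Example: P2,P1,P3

Answer: P1,P3,P2

Derivation:
t=0-1: P1@Q0 runs 1, rem=14, I/O yield, promote→Q0. Q0=[P2,P3,P1] Q1=[] Q2=[]
t=1-4: P2@Q0 runs 3, rem=9, quantum used, demote→Q1. Q0=[P3,P1] Q1=[P2] Q2=[]
t=4-7: P3@Q0 runs 3, rem=3, quantum used, demote→Q1. Q0=[P1] Q1=[P2,P3] Q2=[]
t=7-8: P1@Q0 runs 1, rem=13, I/O yield, promote→Q0. Q0=[P1] Q1=[P2,P3] Q2=[]
t=8-9: P1@Q0 runs 1, rem=12, I/O yield, promote→Q0. Q0=[P1] Q1=[P2,P3] Q2=[]
t=9-10: P1@Q0 runs 1, rem=11, I/O yield, promote→Q0. Q0=[P1] Q1=[P2,P3] Q2=[]
t=10-11: P1@Q0 runs 1, rem=10, I/O yield, promote→Q0. Q0=[P1] Q1=[P2,P3] Q2=[]
t=11-12: P1@Q0 runs 1, rem=9, I/O yield, promote→Q0. Q0=[P1] Q1=[P2,P3] Q2=[]
t=12-13: P1@Q0 runs 1, rem=8, I/O yield, promote→Q0. Q0=[P1] Q1=[P2,P3] Q2=[]
t=13-14: P1@Q0 runs 1, rem=7, I/O yield, promote→Q0. Q0=[P1] Q1=[P2,P3] Q2=[]
t=14-15: P1@Q0 runs 1, rem=6, I/O yield, promote→Q0. Q0=[P1] Q1=[P2,P3] Q2=[]
t=15-16: P1@Q0 runs 1, rem=5, I/O yield, promote→Q0. Q0=[P1] Q1=[P2,P3] Q2=[]
t=16-17: P1@Q0 runs 1, rem=4, I/O yield, promote→Q0. Q0=[P1] Q1=[P2,P3] Q2=[]
t=17-18: P1@Q0 runs 1, rem=3, I/O yield, promote→Q0. Q0=[P1] Q1=[P2,P3] Q2=[]
t=18-19: P1@Q0 runs 1, rem=2, I/O yield, promote→Q0. Q0=[P1] Q1=[P2,P3] Q2=[]
t=19-20: P1@Q0 runs 1, rem=1, I/O yield, promote→Q0. Q0=[P1] Q1=[P2,P3] Q2=[]
t=20-21: P1@Q0 runs 1, rem=0, completes. Q0=[] Q1=[P2,P3] Q2=[]
t=21-25: P2@Q1 runs 4, rem=5, quantum used, demote→Q2. Q0=[] Q1=[P3] Q2=[P2]
t=25-28: P3@Q1 runs 3, rem=0, completes. Q0=[] Q1=[] Q2=[P2]
t=28-33: P2@Q2 runs 5, rem=0, completes. Q0=[] Q1=[] Q2=[]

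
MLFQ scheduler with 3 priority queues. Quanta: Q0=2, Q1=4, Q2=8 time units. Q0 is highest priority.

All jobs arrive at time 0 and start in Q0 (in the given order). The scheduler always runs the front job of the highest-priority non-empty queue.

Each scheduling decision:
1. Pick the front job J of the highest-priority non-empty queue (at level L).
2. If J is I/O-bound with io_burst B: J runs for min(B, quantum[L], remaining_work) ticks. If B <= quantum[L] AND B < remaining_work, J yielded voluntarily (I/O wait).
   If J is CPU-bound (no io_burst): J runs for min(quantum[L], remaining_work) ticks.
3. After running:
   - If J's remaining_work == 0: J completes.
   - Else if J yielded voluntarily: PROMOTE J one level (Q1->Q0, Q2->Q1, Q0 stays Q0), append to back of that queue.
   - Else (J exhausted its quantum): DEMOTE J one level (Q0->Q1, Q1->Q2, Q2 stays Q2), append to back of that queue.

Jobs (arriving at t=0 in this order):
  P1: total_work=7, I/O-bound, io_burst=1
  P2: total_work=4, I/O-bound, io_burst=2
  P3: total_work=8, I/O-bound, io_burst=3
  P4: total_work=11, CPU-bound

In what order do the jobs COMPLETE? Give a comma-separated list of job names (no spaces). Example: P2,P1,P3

Answer: P2,P1,P3,P4

Derivation:
t=0-1: P1@Q0 runs 1, rem=6, I/O yield, promote→Q0. Q0=[P2,P3,P4,P1] Q1=[] Q2=[]
t=1-3: P2@Q0 runs 2, rem=2, I/O yield, promote→Q0. Q0=[P3,P4,P1,P2] Q1=[] Q2=[]
t=3-5: P3@Q0 runs 2, rem=6, quantum used, demote→Q1. Q0=[P4,P1,P2] Q1=[P3] Q2=[]
t=5-7: P4@Q0 runs 2, rem=9, quantum used, demote→Q1. Q0=[P1,P2] Q1=[P3,P4] Q2=[]
t=7-8: P1@Q0 runs 1, rem=5, I/O yield, promote→Q0. Q0=[P2,P1] Q1=[P3,P4] Q2=[]
t=8-10: P2@Q0 runs 2, rem=0, completes. Q0=[P1] Q1=[P3,P4] Q2=[]
t=10-11: P1@Q0 runs 1, rem=4, I/O yield, promote→Q0. Q0=[P1] Q1=[P3,P4] Q2=[]
t=11-12: P1@Q0 runs 1, rem=3, I/O yield, promote→Q0. Q0=[P1] Q1=[P3,P4] Q2=[]
t=12-13: P1@Q0 runs 1, rem=2, I/O yield, promote→Q0. Q0=[P1] Q1=[P3,P4] Q2=[]
t=13-14: P1@Q0 runs 1, rem=1, I/O yield, promote→Q0. Q0=[P1] Q1=[P3,P4] Q2=[]
t=14-15: P1@Q0 runs 1, rem=0, completes. Q0=[] Q1=[P3,P4] Q2=[]
t=15-18: P3@Q1 runs 3, rem=3, I/O yield, promote→Q0. Q0=[P3] Q1=[P4] Q2=[]
t=18-20: P3@Q0 runs 2, rem=1, quantum used, demote→Q1. Q0=[] Q1=[P4,P3] Q2=[]
t=20-24: P4@Q1 runs 4, rem=5, quantum used, demote→Q2. Q0=[] Q1=[P3] Q2=[P4]
t=24-25: P3@Q1 runs 1, rem=0, completes. Q0=[] Q1=[] Q2=[P4]
t=25-30: P4@Q2 runs 5, rem=0, completes. Q0=[] Q1=[] Q2=[]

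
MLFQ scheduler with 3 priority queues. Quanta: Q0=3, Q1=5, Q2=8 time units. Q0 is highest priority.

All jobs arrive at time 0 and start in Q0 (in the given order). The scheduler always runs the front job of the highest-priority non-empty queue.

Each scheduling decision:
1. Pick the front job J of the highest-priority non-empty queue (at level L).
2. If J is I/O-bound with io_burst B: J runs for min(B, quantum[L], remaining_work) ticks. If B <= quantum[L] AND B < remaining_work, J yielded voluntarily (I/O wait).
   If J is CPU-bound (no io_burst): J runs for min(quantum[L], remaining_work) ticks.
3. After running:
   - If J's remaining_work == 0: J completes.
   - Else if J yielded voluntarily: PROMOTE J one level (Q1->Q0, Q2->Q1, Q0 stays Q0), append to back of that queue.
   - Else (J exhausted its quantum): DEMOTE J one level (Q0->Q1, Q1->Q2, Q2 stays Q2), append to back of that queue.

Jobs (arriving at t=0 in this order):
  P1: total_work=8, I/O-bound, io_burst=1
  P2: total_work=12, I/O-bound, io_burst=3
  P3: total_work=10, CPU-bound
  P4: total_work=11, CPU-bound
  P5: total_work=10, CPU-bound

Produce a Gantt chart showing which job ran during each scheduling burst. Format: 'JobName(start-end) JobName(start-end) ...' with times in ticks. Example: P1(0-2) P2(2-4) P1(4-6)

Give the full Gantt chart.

t=0-1: P1@Q0 runs 1, rem=7, I/O yield, promote→Q0. Q0=[P2,P3,P4,P5,P1] Q1=[] Q2=[]
t=1-4: P2@Q0 runs 3, rem=9, I/O yield, promote→Q0. Q0=[P3,P4,P5,P1,P2] Q1=[] Q2=[]
t=4-7: P3@Q0 runs 3, rem=7, quantum used, demote→Q1. Q0=[P4,P5,P1,P2] Q1=[P3] Q2=[]
t=7-10: P4@Q0 runs 3, rem=8, quantum used, demote→Q1. Q0=[P5,P1,P2] Q1=[P3,P4] Q2=[]
t=10-13: P5@Q0 runs 3, rem=7, quantum used, demote→Q1. Q0=[P1,P2] Q1=[P3,P4,P5] Q2=[]
t=13-14: P1@Q0 runs 1, rem=6, I/O yield, promote→Q0. Q0=[P2,P1] Q1=[P3,P4,P5] Q2=[]
t=14-17: P2@Q0 runs 3, rem=6, I/O yield, promote→Q0. Q0=[P1,P2] Q1=[P3,P4,P5] Q2=[]
t=17-18: P1@Q0 runs 1, rem=5, I/O yield, promote→Q0. Q0=[P2,P1] Q1=[P3,P4,P5] Q2=[]
t=18-21: P2@Q0 runs 3, rem=3, I/O yield, promote→Q0. Q0=[P1,P2] Q1=[P3,P4,P5] Q2=[]
t=21-22: P1@Q0 runs 1, rem=4, I/O yield, promote→Q0. Q0=[P2,P1] Q1=[P3,P4,P5] Q2=[]
t=22-25: P2@Q0 runs 3, rem=0, completes. Q0=[P1] Q1=[P3,P4,P5] Q2=[]
t=25-26: P1@Q0 runs 1, rem=3, I/O yield, promote→Q0. Q0=[P1] Q1=[P3,P4,P5] Q2=[]
t=26-27: P1@Q0 runs 1, rem=2, I/O yield, promote→Q0. Q0=[P1] Q1=[P3,P4,P5] Q2=[]
t=27-28: P1@Q0 runs 1, rem=1, I/O yield, promote→Q0. Q0=[P1] Q1=[P3,P4,P5] Q2=[]
t=28-29: P1@Q0 runs 1, rem=0, completes. Q0=[] Q1=[P3,P4,P5] Q2=[]
t=29-34: P3@Q1 runs 5, rem=2, quantum used, demote→Q2. Q0=[] Q1=[P4,P5] Q2=[P3]
t=34-39: P4@Q1 runs 5, rem=3, quantum used, demote→Q2. Q0=[] Q1=[P5] Q2=[P3,P4]
t=39-44: P5@Q1 runs 5, rem=2, quantum used, demote→Q2. Q0=[] Q1=[] Q2=[P3,P4,P5]
t=44-46: P3@Q2 runs 2, rem=0, completes. Q0=[] Q1=[] Q2=[P4,P5]
t=46-49: P4@Q2 runs 3, rem=0, completes. Q0=[] Q1=[] Q2=[P5]
t=49-51: P5@Q2 runs 2, rem=0, completes. Q0=[] Q1=[] Q2=[]

Answer: P1(0-1) P2(1-4) P3(4-7) P4(7-10) P5(10-13) P1(13-14) P2(14-17) P1(17-18) P2(18-21) P1(21-22) P2(22-25) P1(25-26) P1(26-27) P1(27-28) P1(28-29) P3(29-34) P4(34-39) P5(39-44) P3(44-46) P4(46-49) P5(49-51)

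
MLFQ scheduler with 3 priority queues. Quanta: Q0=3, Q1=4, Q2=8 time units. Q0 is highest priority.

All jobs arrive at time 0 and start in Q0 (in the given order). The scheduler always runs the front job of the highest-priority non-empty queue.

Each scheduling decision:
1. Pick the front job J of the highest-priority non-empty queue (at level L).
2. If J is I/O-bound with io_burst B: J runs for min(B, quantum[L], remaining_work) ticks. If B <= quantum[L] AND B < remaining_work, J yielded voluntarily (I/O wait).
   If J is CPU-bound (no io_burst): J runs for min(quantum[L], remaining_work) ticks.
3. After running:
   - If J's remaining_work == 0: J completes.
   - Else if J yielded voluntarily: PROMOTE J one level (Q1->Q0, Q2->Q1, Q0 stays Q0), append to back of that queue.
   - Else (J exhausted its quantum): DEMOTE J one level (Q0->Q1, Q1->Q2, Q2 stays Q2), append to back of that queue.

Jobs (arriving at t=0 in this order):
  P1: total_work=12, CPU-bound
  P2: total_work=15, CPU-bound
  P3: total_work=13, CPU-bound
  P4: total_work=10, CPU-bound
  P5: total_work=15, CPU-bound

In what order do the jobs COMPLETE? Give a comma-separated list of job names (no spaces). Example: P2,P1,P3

t=0-3: P1@Q0 runs 3, rem=9, quantum used, demote→Q1. Q0=[P2,P3,P4,P5] Q1=[P1] Q2=[]
t=3-6: P2@Q0 runs 3, rem=12, quantum used, demote→Q1. Q0=[P3,P4,P5] Q1=[P1,P2] Q2=[]
t=6-9: P3@Q0 runs 3, rem=10, quantum used, demote→Q1. Q0=[P4,P5] Q1=[P1,P2,P3] Q2=[]
t=9-12: P4@Q0 runs 3, rem=7, quantum used, demote→Q1. Q0=[P5] Q1=[P1,P2,P3,P4] Q2=[]
t=12-15: P5@Q0 runs 3, rem=12, quantum used, demote→Q1. Q0=[] Q1=[P1,P2,P3,P4,P5] Q2=[]
t=15-19: P1@Q1 runs 4, rem=5, quantum used, demote→Q2. Q0=[] Q1=[P2,P3,P4,P5] Q2=[P1]
t=19-23: P2@Q1 runs 4, rem=8, quantum used, demote→Q2. Q0=[] Q1=[P3,P4,P5] Q2=[P1,P2]
t=23-27: P3@Q1 runs 4, rem=6, quantum used, demote→Q2. Q0=[] Q1=[P4,P5] Q2=[P1,P2,P3]
t=27-31: P4@Q1 runs 4, rem=3, quantum used, demote→Q2. Q0=[] Q1=[P5] Q2=[P1,P2,P3,P4]
t=31-35: P5@Q1 runs 4, rem=8, quantum used, demote→Q2. Q0=[] Q1=[] Q2=[P1,P2,P3,P4,P5]
t=35-40: P1@Q2 runs 5, rem=0, completes. Q0=[] Q1=[] Q2=[P2,P3,P4,P5]
t=40-48: P2@Q2 runs 8, rem=0, completes. Q0=[] Q1=[] Q2=[P3,P4,P5]
t=48-54: P3@Q2 runs 6, rem=0, completes. Q0=[] Q1=[] Q2=[P4,P5]
t=54-57: P4@Q2 runs 3, rem=0, completes. Q0=[] Q1=[] Q2=[P5]
t=57-65: P5@Q2 runs 8, rem=0, completes. Q0=[] Q1=[] Q2=[]

Answer: P1,P2,P3,P4,P5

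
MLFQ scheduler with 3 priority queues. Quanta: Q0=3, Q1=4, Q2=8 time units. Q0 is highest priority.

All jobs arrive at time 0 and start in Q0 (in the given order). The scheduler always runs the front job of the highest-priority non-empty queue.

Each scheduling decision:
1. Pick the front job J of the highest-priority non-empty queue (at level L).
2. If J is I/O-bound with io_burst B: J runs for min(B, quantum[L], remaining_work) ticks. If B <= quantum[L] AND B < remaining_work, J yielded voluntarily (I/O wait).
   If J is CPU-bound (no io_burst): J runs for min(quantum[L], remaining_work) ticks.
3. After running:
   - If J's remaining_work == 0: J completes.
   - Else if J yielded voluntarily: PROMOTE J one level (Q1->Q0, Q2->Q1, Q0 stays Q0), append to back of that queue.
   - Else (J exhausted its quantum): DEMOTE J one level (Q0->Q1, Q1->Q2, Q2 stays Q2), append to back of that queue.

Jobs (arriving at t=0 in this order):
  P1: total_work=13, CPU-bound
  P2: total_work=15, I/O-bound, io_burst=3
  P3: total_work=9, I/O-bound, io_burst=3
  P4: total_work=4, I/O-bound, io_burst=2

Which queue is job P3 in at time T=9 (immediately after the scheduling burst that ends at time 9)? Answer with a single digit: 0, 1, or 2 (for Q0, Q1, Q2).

t=0-3: P1@Q0 runs 3, rem=10, quantum used, demote→Q1. Q0=[P2,P3,P4] Q1=[P1] Q2=[]
t=3-6: P2@Q0 runs 3, rem=12, I/O yield, promote→Q0. Q0=[P3,P4,P2] Q1=[P1] Q2=[]
t=6-9: P3@Q0 runs 3, rem=6, I/O yield, promote→Q0. Q0=[P4,P2,P3] Q1=[P1] Q2=[]
t=9-11: P4@Q0 runs 2, rem=2, I/O yield, promote→Q0. Q0=[P2,P3,P4] Q1=[P1] Q2=[]
t=11-14: P2@Q0 runs 3, rem=9, I/O yield, promote→Q0. Q0=[P3,P4,P2] Q1=[P1] Q2=[]
t=14-17: P3@Q0 runs 3, rem=3, I/O yield, promote→Q0. Q0=[P4,P2,P3] Q1=[P1] Q2=[]
t=17-19: P4@Q0 runs 2, rem=0, completes. Q0=[P2,P3] Q1=[P1] Q2=[]
t=19-22: P2@Q0 runs 3, rem=6, I/O yield, promote→Q0. Q0=[P3,P2] Q1=[P1] Q2=[]
t=22-25: P3@Q0 runs 3, rem=0, completes. Q0=[P2] Q1=[P1] Q2=[]
t=25-28: P2@Q0 runs 3, rem=3, I/O yield, promote→Q0. Q0=[P2] Q1=[P1] Q2=[]
t=28-31: P2@Q0 runs 3, rem=0, completes. Q0=[] Q1=[P1] Q2=[]
t=31-35: P1@Q1 runs 4, rem=6, quantum used, demote→Q2. Q0=[] Q1=[] Q2=[P1]
t=35-41: P1@Q2 runs 6, rem=0, completes. Q0=[] Q1=[] Q2=[]

Answer: 0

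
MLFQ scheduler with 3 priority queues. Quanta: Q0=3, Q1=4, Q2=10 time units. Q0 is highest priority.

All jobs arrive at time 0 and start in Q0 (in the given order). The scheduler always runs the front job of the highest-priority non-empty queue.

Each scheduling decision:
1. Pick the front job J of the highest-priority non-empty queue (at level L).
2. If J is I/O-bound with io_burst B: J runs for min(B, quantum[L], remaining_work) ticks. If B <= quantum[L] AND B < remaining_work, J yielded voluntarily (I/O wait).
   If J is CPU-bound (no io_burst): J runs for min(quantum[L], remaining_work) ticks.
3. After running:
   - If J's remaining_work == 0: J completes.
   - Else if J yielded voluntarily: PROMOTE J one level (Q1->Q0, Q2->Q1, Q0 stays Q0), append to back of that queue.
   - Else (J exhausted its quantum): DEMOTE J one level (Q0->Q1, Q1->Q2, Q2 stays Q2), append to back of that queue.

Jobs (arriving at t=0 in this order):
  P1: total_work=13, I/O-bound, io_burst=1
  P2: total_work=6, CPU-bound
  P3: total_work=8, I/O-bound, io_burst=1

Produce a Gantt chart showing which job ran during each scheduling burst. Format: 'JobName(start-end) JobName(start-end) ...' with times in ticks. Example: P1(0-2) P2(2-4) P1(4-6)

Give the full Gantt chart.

t=0-1: P1@Q0 runs 1, rem=12, I/O yield, promote→Q0. Q0=[P2,P3,P1] Q1=[] Q2=[]
t=1-4: P2@Q0 runs 3, rem=3, quantum used, demote→Q1. Q0=[P3,P1] Q1=[P2] Q2=[]
t=4-5: P3@Q0 runs 1, rem=7, I/O yield, promote→Q0. Q0=[P1,P3] Q1=[P2] Q2=[]
t=5-6: P1@Q0 runs 1, rem=11, I/O yield, promote→Q0. Q0=[P3,P1] Q1=[P2] Q2=[]
t=6-7: P3@Q0 runs 1, rem=6, I/O yield, promote→Q0. Q0=[P1,P3] Q1=[P2] Q2=[]
t=7-8: P1@Q0 runs 1, rem=10, I/O yield, promote→Q0. Q0=[P3,P1] Q1=[P2] Q2=[]
t=8-9: P3@Q0 runs 1, rem=5, I/O yield, promote→Q0. Q0=[P1,P3] Q1=[P2] Q2=[]
t=9-10: P1@Q0 runs 1, rem=9, I/O yield, promote→Q0. Q0=[P3,P1] Q1=[P2] Q2=[]
t=10-11: P3@Q0 runs 1, rem=4, I/O yield, promote→Q0. Q0=[P1,P3] Q1=[P2] Q2=[]
t=11-12: P1@Q0 runs 1, rem=8, I/O yield, promote→Q0. Q0=[P3,P1] Q1=[P2] Q2=[]
t=12-13: P3@Q0 runs 1, rem=3, I/O yield, promote→Q0. Q0=[P1,P3] Q1=[P2] Q2=[]
t=13-14: P1@Q0 runs 1, rem=7, I/O yield, promote→Q0. Q0=[P3,P1] Q1=[P2] Q2=[]
t=14-15: P3@Q0 runs 1, rem=2, I/O yield, promote→Q0. Q0=[P1,P3] Q1=[P2] Q2=[]
t=15-16: P1@Q0 runs 1, rem=6, I/O yield, promote→Q0. Q0=[P3,P1] Q1=[P2] Q2=[]
t=16-17: P3@Q0 runs 1, rem=1, I/O yield, promote→Q0. Q0=[P1,P3] Q1=[P2] Q2=[]
t=17-18: P1@Q0 runs 1, rem=5, I/O yield, promote→Q0. Q0=[P3,P1] Q1=[P2] Q2=[]
t=18-19: P3@Q0 runs 1, rem=0, completes. Q0=[P1] Q1=[P2] Q2=[]
t=19-20: P1@Q0 runs 1, rem=4, I/O yield, promote→Q0. Q0=[P1] Q1=[P2] Q2=[]
t=20-21: P1@Q0 runs 1, rem=3, I/O yield, promote→Q0. Q0=[P1] Q1=[P2] Q2=[]
t=21-22: P1@Q0 runs 1, rem=2, I/O yield, promote→Q0. Q0=[P1] Q1=[P2] Q2=[]
t=22-23: P1@Q0 runs 1, rem=1, I/O yield, promote→Q0. Q0=[P1] Q1=[P2] Q2=[]
t=23-24: P1@Q0 runs 1, rem=0, completes. Q0=[] Q1=[P2] Q2=[]
t=24-27: P2@Q1 runs 3, rem=0, completes. Q0=[] Q1=[] Q2=[]

Answer: P1(0-1) P2(1-4) P3(4-5) P1(5-6) P3(6-7) P1(7-8) P3(8-9) P1(9-10) P3(10-11) P1(11-12) P3(12-13) P1(13-14) P3(14-15) P1(15-16) P3(16-17) P1(17-18) P3(18-19) P1(19-20) P1(20-21) P1(21-22) P1(22-23) P1(23-24) P2(24-27)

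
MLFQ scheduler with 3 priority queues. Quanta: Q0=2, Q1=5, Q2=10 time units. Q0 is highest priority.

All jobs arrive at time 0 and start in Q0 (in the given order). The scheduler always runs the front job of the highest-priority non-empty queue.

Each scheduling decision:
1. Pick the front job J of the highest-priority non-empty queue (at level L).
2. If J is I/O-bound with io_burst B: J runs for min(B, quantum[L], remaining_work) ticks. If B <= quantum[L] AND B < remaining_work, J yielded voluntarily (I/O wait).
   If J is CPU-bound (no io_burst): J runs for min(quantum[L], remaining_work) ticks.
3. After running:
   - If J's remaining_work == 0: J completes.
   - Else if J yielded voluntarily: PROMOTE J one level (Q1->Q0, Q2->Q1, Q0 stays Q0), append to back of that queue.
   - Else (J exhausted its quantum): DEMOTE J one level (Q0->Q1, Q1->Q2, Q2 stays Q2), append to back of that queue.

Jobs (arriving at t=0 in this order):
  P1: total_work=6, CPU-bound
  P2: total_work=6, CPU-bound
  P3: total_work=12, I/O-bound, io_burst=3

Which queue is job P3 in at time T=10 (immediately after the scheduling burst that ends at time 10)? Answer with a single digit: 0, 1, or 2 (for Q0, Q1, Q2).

t=0-2: P1@Q0 runs 2, rem=4, quantum used, demote→Q1. Q0=[P2,P3] Q1=[P1] Q2=[]
t=2-4: P2@Q0 runs 2, rem=4, quantum used, demote→Q1. Q0=[P3] Q1=[P1,P2] Q2=[]
t=4-6: P3@Q0 runs 2, rem=10, quantum used, demote→Q1. Q0=[] Q1=[P1,P2,P3] Q2=[]
t=6-10: P1@Q1 runs 4, rem=0, completes. Q0=[] Q1=[P2,P3] Q2=[]
t=10-14: P2@Q1 runs 4, rem=0, completes. Q0=[] Q1=[P3] Q2=[]
t=14-17: P3@Q1 runs 3, rem=7, I/O yield, promote→Q0. Q0=[P3] Q1=[] Q2=[]
t=17-19: P3@Q0 runs 2, rem=5, quantum used, demote→Q1. Q0=[] Q1=[P3] Q2=[]
t=19-22: P3@Q1 runs 3, rem=2, I/O yield, promote→Q0. Q0=[P3] Q1=[] Q2=[]
t=22-24: P3@Q0 runs 2, rem=0, completes. Q0=[] Q1=[] Q2=[]

Answer: 1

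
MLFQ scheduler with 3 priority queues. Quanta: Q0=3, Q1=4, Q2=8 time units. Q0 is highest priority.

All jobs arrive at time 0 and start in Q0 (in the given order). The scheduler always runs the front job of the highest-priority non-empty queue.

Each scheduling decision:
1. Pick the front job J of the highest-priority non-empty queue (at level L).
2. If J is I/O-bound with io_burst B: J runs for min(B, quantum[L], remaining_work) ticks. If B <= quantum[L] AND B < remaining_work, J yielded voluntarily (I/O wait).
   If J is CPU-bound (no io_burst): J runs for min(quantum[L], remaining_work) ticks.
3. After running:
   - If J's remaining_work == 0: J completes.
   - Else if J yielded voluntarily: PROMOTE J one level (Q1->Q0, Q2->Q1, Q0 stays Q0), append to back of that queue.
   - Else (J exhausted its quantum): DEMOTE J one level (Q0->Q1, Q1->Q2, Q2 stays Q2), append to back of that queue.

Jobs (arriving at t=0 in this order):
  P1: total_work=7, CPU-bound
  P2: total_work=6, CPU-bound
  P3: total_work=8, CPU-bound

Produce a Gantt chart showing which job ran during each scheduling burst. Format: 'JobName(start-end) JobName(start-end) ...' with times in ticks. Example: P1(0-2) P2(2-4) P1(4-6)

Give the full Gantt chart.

Answer: P1(0-3) P2(3-6) P3(6-9) P1(9-13) P2(13-16) P3(16-20) P3(20-21)

Derivation:
t=0-3: P1@Q0 runs 3, rem=4, quantum used, demote→Q1. Q0=[P2,P3] Q1=[P1] Q2=[]
t=3-6: P2@Q0 runs 3, rem=3, quantum used, demote→Q1. Q0=[P3] Q1=[P1,P2] Q2=[]
t=6-9: P3@Q0 runs 3, rem=5, quantum used, demote→Q1. Q0=[] Q1=[P1,P2,P3] Q2=[]
t=9-13: P1@Q1 runs 4, rem=0, completes. Q0=[] Q1=[P2,P3] Q2=[]
t=13-16: P2@Q1 runs 3, rem=0, completes. Q0=[] Q1=[P3] Q2=[]
t=16-20: P3@Q1 runs 4, rem=1, quantum used, demote→Q2. Q0=[] Q1=[] Q2=[P3]
t=20-21: P3@Q2 runs 1, rem=0, completes. Q0=[] Q1=[] Q2=[]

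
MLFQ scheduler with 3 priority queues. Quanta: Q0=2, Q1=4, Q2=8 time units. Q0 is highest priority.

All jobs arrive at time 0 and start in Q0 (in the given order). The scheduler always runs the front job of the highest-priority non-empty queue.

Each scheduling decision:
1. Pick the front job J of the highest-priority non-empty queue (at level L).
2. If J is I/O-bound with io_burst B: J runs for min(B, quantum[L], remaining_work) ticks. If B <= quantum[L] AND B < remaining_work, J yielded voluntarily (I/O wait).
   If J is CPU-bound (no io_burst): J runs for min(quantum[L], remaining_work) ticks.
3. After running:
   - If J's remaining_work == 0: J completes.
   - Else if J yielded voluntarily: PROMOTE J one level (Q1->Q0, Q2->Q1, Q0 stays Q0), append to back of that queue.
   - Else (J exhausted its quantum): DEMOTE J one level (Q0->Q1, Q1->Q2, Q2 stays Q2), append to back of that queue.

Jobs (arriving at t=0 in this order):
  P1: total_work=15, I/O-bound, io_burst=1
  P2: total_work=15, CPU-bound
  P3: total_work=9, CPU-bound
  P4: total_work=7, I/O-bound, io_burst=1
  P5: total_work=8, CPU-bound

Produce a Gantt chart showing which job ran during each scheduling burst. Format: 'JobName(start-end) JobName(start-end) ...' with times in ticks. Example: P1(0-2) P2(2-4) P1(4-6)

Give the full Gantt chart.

Answer: P1(0-1) P2(1-3) P3(3-5) P4(5-6) P5(6-8) P1(8-9) P4(9-10) P1(10-11) P4(11-12) P1(12-13) P4(13-14) P1(14-15) P4(15-16) P1(16-17) P4(17-18) P1(18-19) P4(19-20) P1(20-21) P1(21-22) P1(22-23) P1(23-24) P1(24-25) P1(25-26) P1(26-27) P1(27-28) P2(28-32) P3(32-36) P5(36-40) P2(40-48) P3(48-51) P5(51-53) P2(53-54)

Derivation:
t=0-1: P1@Q0 runs 1, rem=14, I/O yield, promote→Q0. Q0=[P2,P3,P4,P5,P1] Q1=[] Q2=[]
t=1-3: P2@Q0 runs 2, rem=13, quantum used, demote→Q1. Q0=[P3,P4,P5,P1] Q1=[P2] Q2=[]
t=3-5: P3@Q0 runs 2, rem=7, quantum used, demote→Q1. Q0=[P4,P5,P1] Q1=[P2,P3] Q2=[]
t=5-6: P4@Q0 runs 1, rem=6, I/O yield, promote→Q0. Q0=[P5,P1,P4] Q1=[P2,P3] Q2=[]
t=6-8: P5@Q0 runs 2, rem=6, quantum used, demote→Q1. Q0=[P1,P4] Q1=[P2,P3,P5] Q2=[]
t=8-9: P1@Q0 runs 1, rem=13, I/O yield, promote→Q0. Q0=[P4,P1] Q1=[P2,P3,P5] Q2=[]
t=9-10: P4@Q0 runs 1, rem=5, I/O yield, promote→Q0. Q0=[P1,P4] Q1=[P2,P3,P5] Q2=[]
t=10-11: P1@Q0 runs 1, rem=12, I/O yield, promote→Q0. Q0=[P4,P1] Q1=[P2,P3,P5] Q2=[]
t=11-12: P4@Q0 runs 1, rem=4, I/O yield, promote→Q0. Q0=[P1,P4] Q1=[P2,P3,P5] Q2=[]
t=12-13: P1@Q0 runs 1, rem=11, I/O yield, promote→Q0. Q0=[P4,P1] Q1=[P2,P3,P5] Q2=[]
t=13-14: P4@Q0 runs 1, rem=3, I/O yield, promote→Q0. Q0=[P1,P4] Q1=[P2,P3,P5] Q2=[]
t=14-15: P1@Q0 runs 1, rem=10, I/O yield, promote→Q0. Q0=[P4,P1] Q1=[P2,P3,P5] Q2=[]
t=15-16: P4@Q0 runs 1, rem=2, I/O yield, promote→Q0. Q0=[P1,P4] Q1=[P2,P3,P5] Q2=[]
t=16-17: P1@Q0 runs 1, rem=9, I/O yield, promote→Q0. Q0=[P4,P1] Q1=[P2,P3,P5] Q2=[]
t=17-18: P4@Q0 runs 1, rem=1, I/O yield, promote→Q0. Q0=[P1,P4] Q1=[P2,P3,P5] Q2=[]
t=18-19: P1@Q0 runs 1, rem=8, I/O yield, promote→Q0. Q0=[P4,P1] Q1=[P2,P3,P5] Q2=[]
t=19-20: P4@Q0 runs 1, rem=0, completes. Q0=[P1] Q1=[P2,P3,P5] Q2=[]
t=20-21: P1@Q0 runs 1, rem=7, I/O yield, promote→Q0. Q0=[P1] Q1=[P2,P3,P5] Q2=[]
t=21-22: P1@Q0 runs 1, rem=6, I/O yield, promote→Q0. Q0=[P1] Q1=[P2,P3,P5] Q2=[]
t=22-23: P1@Q0 runs 1, rem=5, I/O yield, promote→Q0. Q0=[P1] Q1=[P2,P3,P5] Q2=[]
t=23-24: P1@Q0 runs 1, rem=4, I/O yield, promote→Q0. Q0=[P1] Q1=[P2,P3,P5] Q2=[]
t=24-25: P1@Q0 runs 1, rem=3, I/O yield, promote→Q0. Q0=[P1] Q1=[P2,P3,P5] Q2=[]
t=25-26: P1@Q0 runs 1, rem=2, I/O yield, promote→Q0. Q0=[P1] Q1=[P2,P3,P5] Q2=[]
t=26-27: P1@Q0 runs 1, rem=1, I/O yield, promote→Q0. Q0=[P1] Q1=[P2,P3,P5] Q2=[]
t=27-28: P1@Q0 runs 1, rem=0, completes. Q0=[] Q1=[P2,P3,P5] Q2=[]
t=28-32: P2@Q1 runs 4, rem=9, quantum used, demote→Q2. Q0=[] Q1=[P3,P5] Q2=[P2]
t=32-36: P3@Q1 runs 4, rem=3, quantum used, demote→Q2. Q0=[] Q1=[P5] Q2=[P2,P3]
t=36-40: P5@Q1 runs 4, rem=2, quantum used, demote→Q2. Q0=[] Q1=[] Q2=[P2,P3,P5]
t=40-48: P2@Q2 runs 8, rem=1, quantum used, demote→Q2. Q0=[] Q1=[] Q2=[P3,P5,P2]
t=48-51: P3@Q2 runs 3, rem=0, completes. Q0=[] Q1=[] Q2=[P5,P2]
t=51-53: P5@Q2 runs 2, rem=0, completes. Q0=[] Q1=[] Q2=[P2]
t=53-54: P2@Q2 runs 1, rem=0, completes. Q0=[] Q1=[] Q2=[]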